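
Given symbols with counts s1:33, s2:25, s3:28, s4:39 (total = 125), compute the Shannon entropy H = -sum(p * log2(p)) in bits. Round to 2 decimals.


Computing entropy H = -sum(p_i * log2(p_i)):
  s1: p = 33/125 = 0.2640, -p*log2(p) = 0.5072
  s2: p = 25/125 = 0.2000, -p*log2(p) = 0.4644
  s3: p = 28/125 = 0.2240, -p*log2(p) = 0.4835
  s4: p = 39/125 = 0.3120, -p*log2(p) = 0.5243
H = sum of terms = 1.9794
Rounded to 2 decimals: 1.98

1.98


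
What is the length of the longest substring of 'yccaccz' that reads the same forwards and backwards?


Scanning 'yccaccz' for palindromic substrings.
Substring at positions 1-5: 'ccacc'.
Check: reverse('ccacc') = 'ccacc' -> palindrome confirmed.
Neighbouring characters ('y' / 'z') break symmetry, so it cannot extend further.
No longer palindromic substring exists; longest length = 5

5


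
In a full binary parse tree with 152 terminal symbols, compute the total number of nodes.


Leaf nodes (terminals): 152
Internal nodes = n - 1 = 152 - 1 = 151
Total = leaves + internal = 152 + 151 = 303

303


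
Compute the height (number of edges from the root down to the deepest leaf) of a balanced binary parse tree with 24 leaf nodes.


In a balanced binary tree with n leaves the deepest leaf is ceil(log2(n)) edges below the root.
log2(24) = 4.5850
ceil(4.5850) = 5
height (edges) = 5

5


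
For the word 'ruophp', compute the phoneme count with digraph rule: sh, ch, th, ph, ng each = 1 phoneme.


Parsing 'ruophp' greedily, digraphs first:
  'r' -> consonant phoneme (phonemes so far: 1)
  'u' -> vowel phoneme (phonemes so far: 2)
  'o' -> vowel phoneme (phonemes so far: 3)
  'ph' -> digraph (1 consonant phoneme) (phonemes so far: 4)
  'p' -> consonant phoneme (phonemes so far: 5)
Total phonemes: 5

5


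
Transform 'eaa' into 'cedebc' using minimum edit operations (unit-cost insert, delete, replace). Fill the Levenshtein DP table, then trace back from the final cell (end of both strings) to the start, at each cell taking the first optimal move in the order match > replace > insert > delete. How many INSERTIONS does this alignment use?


Edit distance = 5. Backtracking from cell (3, 6) with preference match > replace > insert > delete,
then listing the resulting alignment 'eaa' -> 'cedebc' left to right:
  Step 1: insert 'c' [insertion #1]
  Step 2: insert 'e' [insertion #2]
  Step 3: insert 'd' [insertion #3]
  Step 4: keep 'e'
  Step 5: replace a->b
  Step 6: replace a->c
Total insertions: 3

3


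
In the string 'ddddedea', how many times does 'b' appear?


Scanning 'ddddedea' for 'b':
  No matches found.
Total occurrences of 'b': 0

0


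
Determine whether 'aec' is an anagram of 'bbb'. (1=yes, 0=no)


Sort characters of 'aec': 'ace'
Sort characters of 'bbb': 'bbb'
Sorted forms differ -> they are NOT anagrams
Result: 0

0


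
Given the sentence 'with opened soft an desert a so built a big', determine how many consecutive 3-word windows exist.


Word trigrams from [10] words:
  Trigram 1: (with opened soft)
  Trigram 2: (opened soft an)
  Trigram 3: (soft an desert)
  Trigram 4: (an desert a)
  Trigram 5: (desert a so)
  Trigram 6: (a so built)
  Trigram 7: (so built a)
  Trigram 8: (built a big)
Total word trigrams: 10 - 2 = 8

8


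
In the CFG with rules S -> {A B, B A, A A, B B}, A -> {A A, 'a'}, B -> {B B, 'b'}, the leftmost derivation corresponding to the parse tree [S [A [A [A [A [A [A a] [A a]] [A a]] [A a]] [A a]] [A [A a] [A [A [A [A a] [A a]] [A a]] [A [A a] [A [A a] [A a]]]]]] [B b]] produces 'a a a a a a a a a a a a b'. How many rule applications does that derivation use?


Every bracketed nonterminal node [X ...] in the tree is produced by exactly one rule application.
Reading the tree off as a leftmost derivation:
  Step 1: S  =>  A B   (applied S -> A B)
  Step 2: A B  =>  A A B   (applied A -> A A)
  Step 3: A A B  =>  A A A B   (applied A -> A A)
  Step 4: A A A B  =>  A A A A B   (applied A -> A A)
  Step 5: A A A A B  =>  A A A A A B   (applied A -> A A)
  Step 6: A A A A A B  =>  A A A A A A B   (applied A -> A A)
  Step 7: A A A A A A B  =>  a A A A A A B   (applied A -> a)
  Step 8: a A A A A A B  =>  a a A A A A B   (applied A -> a)
  Step 9: a a A A A A B  =>  a a a A A A B   (applied A -> a)
  Step 10: a a a A A A B  =>  a a a a A A B   (applied A -> a)
  Step 11: a a a a A A B  =>  a a a a a A B   (applied A -> a)
  Step 12: a a a a a A B  =>  a a a a a A A B   (applied A -> A A)
  Step 13: a a a a a A A B  =>  a a a a a a A B   (applied A -> a)
  Step 14: a a a a a a A B  =>  a a a a a a A A B   (applied A -> A A)
  Step 15: a a a a a a A A B  =>  a a a a a a A A A B   (applied A -> A A)
  Step 16: a a a a a a A A A B  =>  a a a a a a A A A A B   (applied A -> A A)
  Step 17: a a a a a a A A A A B  =>  a a a a a a a A A A B   (applied A -> a)
  Step 18: a a a a a a a A A A B  =>  a a a a a a a a A A B   (applied A -> a)
  Step 19: a a a a a a a a A A B  =>  a a a a a a a a a A B   (applied A -> a)
  Step 20: a a a a a a a a a A B  =>  a a a a a a a a a A A B   (applied A -> A A)
  Step 21: a a a a a a a a a A A B  =>  a a a a a a a a a a A B   (applied A -> a)
  Step 22: a a a a a a a a a a A B  =>  a a a a a a a a a a A A B   (applied A -> A A)
  Step 23: a a a a a a a a a a A A B  =>  a a a a a a a a a a a A B   (applied A -> a)
  Step 24: a a a a a a a a a a a A B  =>  a a a a a a a a a a a a B   (applied A -> a)
  Step 25: a a a a a a a a a a a a B  =>  a a a a a a a a a a a a b   (applied B -> b)
Final yield: a a a a a a a a a a a a b
Total rewrite steps: 25

25


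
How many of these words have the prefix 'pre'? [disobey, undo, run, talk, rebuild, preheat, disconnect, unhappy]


Checking each word for prefix 'pre':
  'disobey' -> no (count: 0)
  'undo' -> no (count: 0)
  'run' -> no (count: 0)
  'talk' -> no (count: 0)
  'rebuild' -> no (count: 0)
  'preheat' -> YES, starts with 'pre' (count: 1)
  'disconnect' -> no (count: 1)
  'unhappy' -> no (count: 1)
Total with prefix 'pre': 1

1


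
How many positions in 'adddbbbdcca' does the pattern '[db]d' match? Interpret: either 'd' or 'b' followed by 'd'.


Pattern: [db]d means either 'd' or 'b' followed by 'd'.
Scanning 'adddbbbdcca' position-by-position:
  Pos 0: window 'ad' -> no
  Pos 1: window 'dd' -> MATCH
  Pos 2: window 'dd' -> MATCH
  Pos 3: window 'db' -> no
  Pos 4: window 'bb' -> no
  Pos 5: window 'bb' -> no
  Pos 6: window 'bd' -> MATCH
  Pos 7: window 'dc' -> no
  Pos 8: window 'cc' -> no
  Pos 9: window 'ca' -> no
  Pos 10: window 'a' -> no
Total matches: 3

3


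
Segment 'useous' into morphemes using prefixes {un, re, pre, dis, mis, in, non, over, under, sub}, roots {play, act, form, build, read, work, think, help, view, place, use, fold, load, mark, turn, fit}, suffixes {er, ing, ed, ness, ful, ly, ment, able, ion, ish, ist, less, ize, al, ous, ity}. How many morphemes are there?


Segmenting 'useous' against the inventory:
  'use' -> root (morpheme 1)
  'ous' -> suffix (morpheme 2)
Total morphemes: 2

2


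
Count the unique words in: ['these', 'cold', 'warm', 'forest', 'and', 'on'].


Listing all tokens and tracking unique types:
  Token 1: 'these' -> NEW (unique so far: 1)
  Token 2: 'cold' -> NEW (unique so far: 2)
  Token 3: 'warm' -> NEW (unique so far: 3)
  Token 4: 'forest' -> NEW (unique so far: 4)
  Token 5: 'and' -> NEW (unique so far: 5)
  Token 6: 'on' -> NEW (unique so far: 6)
Unique types: ('and', 'cold', 'forest', 'on', 'these', 'warm')
Vocabulary size: 6

6


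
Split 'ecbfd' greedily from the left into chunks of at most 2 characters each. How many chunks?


'ecbfd' has 5 characters.
Chunking with max size 2:
  Chunk 1: 'ec' (positions 0-1)
  Chunk 2: 'bf' (positions 2-3)
  Chunk 3: 'd' (positions 4-4)
Total chunks: ceil(5 / 2) = 3

3


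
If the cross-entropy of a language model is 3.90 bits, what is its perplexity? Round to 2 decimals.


Perplexity formula: PP = 2^H
H = 3.90
PP = 2^3.90
Decompose: 2^3.90 = 2^3 * 2^0.90
2^3 = 8, 2^0.90 ~ 1.8660660
PP ~ 8 * 1.8660660 = 14.9285280
Rounded to 2 decimals: 14.93

14.93


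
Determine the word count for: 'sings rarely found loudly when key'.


Counting words by splitting on spaces:
  Word 1: 'sings'
  Word 2: 'rarely'
  Word 3: 'found'
  Word 4: 'loudly'
  Word 5: 'when'
  Word 6: 'key'
Total words: 6

6


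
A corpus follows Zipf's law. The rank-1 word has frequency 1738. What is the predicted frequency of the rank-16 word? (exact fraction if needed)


Zipf's law: freq(rank) = f1 / rank
f1 = 1738, rank = 16
freq = 1738 / 16
GCD(1738, 16) = 2
Simplified: 869/8

869/8


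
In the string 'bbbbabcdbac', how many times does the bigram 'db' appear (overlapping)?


Scanning 'bbbbabcdbac' for bigram 'db':
  Position 0: 'bb' -> no
  Position 1: 'bb' -> no
  Position 2: 'bb' -> no
  Position 3: 'ba' -> no
  Position 4: 'ab' -> no
  Position 5: 'bc' -> no
  Position 6: 'cd' -> no
  Position 7: 'db' -> MATCH
  Position 8: 'ba' -> no
  Position 9: 'ac' -> no
Total matches: 1

1


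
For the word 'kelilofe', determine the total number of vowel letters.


Scanning each character of 'kelilofe':
  Position 1: 'k' -> consonant (running count: 0)
  Position 2: 'e' -> vowel (running count: 1)
  Position 3: 'l' -> consonant (running count: 1)
  Position 4: 'i' -> vowel (running count: 2)
  Position 5: 'l' -> consonant (running count: 2)
  Position 6: 'o' -> vowel (running count: 3)
  Position 7: 'f' -> consonant (running count: 3)
  Position 8: 'e' -> vowel (running count: 4)
Total vowels: 4

4


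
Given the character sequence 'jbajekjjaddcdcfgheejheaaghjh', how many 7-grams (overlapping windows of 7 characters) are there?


String 'jbajekjjaddcdcfgheejheaaghjh' has length L = 28.
Number of overlapping n-grams = L - n + 1
Substituting: 28 - 7 + 1 = 22

22


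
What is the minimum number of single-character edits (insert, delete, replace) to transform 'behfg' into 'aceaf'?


Building DP table for s1='behfg' (len 5) and s2='aceaf' (len 5):
       a  c  e  a  f
    0  1  2  3  4  5
  b 1  1  2  3  4  5
  e 2  2  2  2  3  4
  h 3  3  3  3  3  4
  f 4  4  4  4  4  3
  g 5  5  5  5  5  4
Edit distance = dp[5][5] = 4

4


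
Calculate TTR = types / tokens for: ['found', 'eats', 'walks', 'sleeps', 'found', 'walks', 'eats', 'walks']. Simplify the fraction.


Tokens: 8
Unique types: ('eats', 'found', 'sleeps', 'walks') = 4
TTR = 4/8
Simplify: divide both by 4 -> 1/2
TTR = 1/2

1/2


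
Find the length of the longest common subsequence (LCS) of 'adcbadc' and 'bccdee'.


DP table for LCS of 'adcbadc' and 'bccdee':
       b  c  c  d  e  e
    0  0  0  0  0  0  0
  a 0  0  0  0  0  0  0
  d 0  0  0  0  1  1  1
  c 0  0  1  1  1  1  1
  b 0  1  1  1  1  1  1
  a 0  1  1  1  1  1  1
  d 0  1  1  1  2  2  2
  c 0  1  2  2  2  2  2
LCS: 'cd'
LCS length = 2

2


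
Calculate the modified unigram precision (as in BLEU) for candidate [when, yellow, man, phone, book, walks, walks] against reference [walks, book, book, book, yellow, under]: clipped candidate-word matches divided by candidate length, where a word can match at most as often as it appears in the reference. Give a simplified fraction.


Reference word counts: {'book': 3, 'under': 1, 'walks': 1, 'yellow': 1}
Checking each candidate word (with clipping):
  'when' -> not in reference -> no match (matches: 0)
  'yellow' -> in reference (ref count 1, used 1/1) -> match (matches: 1)
  'man' -> not in reference -> no match (matches: 1)
  'phone' -> not in reference -> no match (matches: 1)
  'book' -> in reference (ref count 3, used 1/3) -> match (matches: 2)
  'walks' -> in reference (ref count 1, used 1/1) -> match (matches: 3)
  'walks' -> ref count 1 already used up (1/1) -> clipped, no match (matches: 3)
Clipped matches: 3, Candidate length: 7
Precision = 3/7

3/7


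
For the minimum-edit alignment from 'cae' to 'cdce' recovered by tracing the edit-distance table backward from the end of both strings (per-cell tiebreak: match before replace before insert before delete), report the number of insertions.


Edit distance = 2. Backtracking from cell (3, 4) with preference match > replace > insert > delete,
then listing the resulting alignment 'cae' -> 'cdce' left to right:
  Step 1: keep 'c'
  Step 2: insert 'd' [insertion #1]
  Step 3: replace a->c
  Step 4: keep 'e'
Total insertions: 1

1


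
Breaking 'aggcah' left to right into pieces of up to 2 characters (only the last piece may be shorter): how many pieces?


'aggcah' has 6 characters.
Chunking with max size 2:
  Chunk 1: 'ag' (positions 0-1)
  Chunk 2: 'gc' (positions 2-3)
  Chunk 3: 'ah' (positions 4-5)
Total chunks: ceil(6 / 2) = 3

3


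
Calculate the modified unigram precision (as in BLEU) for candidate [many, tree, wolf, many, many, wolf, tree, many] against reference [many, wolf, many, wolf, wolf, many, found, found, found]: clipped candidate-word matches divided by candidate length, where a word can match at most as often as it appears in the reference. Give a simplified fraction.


Reference word counts: {'found': 3, 'many': 3, 'wolf': 3}
Checking each candidate word (with clipping):
  'many' -> in reference (ref count 3, used 1/3) -> match (matches: 1)
  'tree' -> not in reference -> no match (matches: 1)
  'wolf' -> in reference (ref count 3, used 1/3) -> match (matches: 2)
  'many' -> in reference (ref count 3, used 2/3) -> match (matches: 3)
  'many' -> in reference (ref count 3, used 3/3) -> match (matches: 4)
  'wolf' -> in reference (ref count 3, used 2/3) -> match (matches: 5)
  'tree' -> not in reference -> no match (matches: 5)
  'many' -> ref count 3 already used up (3/3) -> clipped, no match (matches: 5)
Clipped matches: 5, Candidate length: 8
Precision = 5/8

5/8


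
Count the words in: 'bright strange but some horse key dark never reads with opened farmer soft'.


Counting words by splitting on spaces:
  Word 1: 'bright'
  Word 2: 'strange'
  Word 3: 'but'
  Word 4: 'some'
  Word 5: 'horse'
  Word 6: 'key'
  Word 7: 'dark'
  Word 8: 'never'
  Word 9: 'reads'
  Word 10: 'with'
  Word 11: 'opened'
  Word 12: 'farmer'
  Word 13: 'soft'
Total words: 13

13


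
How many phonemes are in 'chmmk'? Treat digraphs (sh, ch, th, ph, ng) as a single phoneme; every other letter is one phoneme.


Parsing 'chmmk' greedily, digraphs first:
  'ch' -> digraph (1 consonant phoneme) (phonemes so far: 1)
  'm' -> consonant phoneme (phonemes so far: 2)
  'm' -> consonant phoneme (phonemes so far: 3)
  'k' -> consonant phoneme (phonemes so far: 4)
Total phonemes: 4

4


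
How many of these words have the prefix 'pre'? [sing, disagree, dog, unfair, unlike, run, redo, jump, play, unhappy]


Checking each word for prefix 'pre':
  'sing' -> no (count: 0)
  'disagree' -> no (count: 0)
  'dog' -> no (count: 0)
  'unfair' -> no (count: 0)
  'unlike' -> no (count: 0)
  'run' -> no (count: 0)
  'redo' -> no (count: 0)
  'jump' -> no (count: 0)
  'play' -> no (count: 0)
  'unhappy' -> no (count: 0)
Total with prefix 'pre': 0

0


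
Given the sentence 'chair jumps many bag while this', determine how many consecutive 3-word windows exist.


Word trigrams from [6] words:
  Trigram 1: (chair jumps many)
  Trigram 2: (jumps many bag)
  Trigram 3: (many bag while)
  Trigram 4: (bag while this)
Total word trigrams: 6 - 2 = 4

4


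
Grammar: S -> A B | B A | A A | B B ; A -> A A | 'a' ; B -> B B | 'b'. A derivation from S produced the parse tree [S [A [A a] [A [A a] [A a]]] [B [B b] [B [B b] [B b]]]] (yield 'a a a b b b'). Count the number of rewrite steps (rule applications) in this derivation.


Every bracketed nonterminal node [X ...] in the tree is produced by exactly one rule application.
Reading the tree off as a leftmost derivation:
  Step 1: S  =>  A B   (applied S -> A B)
  Step 2: A B  =>  A A B   (applied A -> A A)
  Step 3: A A B  =>  a A B   (applied A -> a)
  Step 4: a A B  =>  a A A B   (applied A -> A A)
  Step 5: a A A B  =>  a a A B   (applied A -> a)
  Step 6: a a A B  =>  a a a B   (applied A -> a)
  Step 7: a a a B  =>  a a a B B   (applied B -> B B)
  Step 8: a a a B B  =>  a a a b B   (applied B -> b)
  Step 9: a a a b B  =>  a a a b B B   (applied B -> B B)
  Step 10: a a a b B B  =>  a a a b b B   (applied B -> b)
  Step 11: a a a b b B  =>  a a a b b b   (applied B -> b)
Final yield: a a a b b b
Total rewrite steps: 11

11


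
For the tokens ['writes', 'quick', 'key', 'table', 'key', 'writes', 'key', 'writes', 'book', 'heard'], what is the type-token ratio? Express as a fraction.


Tokens: 10
Unique types: ('book', 'heard', 'key', 'quick', 'table', 'writes') = 6
TTR = 6/10
Simplify: divide both by 2 -> 3/5
TTR = 3/5

3/5


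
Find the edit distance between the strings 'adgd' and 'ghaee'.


Building DP table for s1='adgd' (len 4) and s2='ghaee' (len 5):
       g  h  a  e  e
    0  1  2  3  4  5
  a 1  1  2  2  3  4
  d 2  2  2  3  3  4
  g 3  2  3  3  4  4
  d 4  3  3  4  4  5
Edit distance = dp[4][5] = 5

5


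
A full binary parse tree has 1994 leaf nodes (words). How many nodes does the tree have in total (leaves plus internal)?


Leaf nodes (terminals): 1994
Internal nodes = n - 1 = 1994 - 1 = 1993
Total = leaves + internal = 1994 + 1993 = 3987

3987


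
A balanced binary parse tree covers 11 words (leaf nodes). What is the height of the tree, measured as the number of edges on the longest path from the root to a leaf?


In a balanced binary tree with n leaves the deepest leaf is ceil(log2(n)) edges below the root.
log2(11) = 3.4594
ceil(3.4594) = 4
height (edges) = 4

4


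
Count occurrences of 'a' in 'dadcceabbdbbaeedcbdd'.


Scanning 'dadcceabbdbbaeedcbdd' for 'a':
  Position 1: 'a' -> MATCH (count: 1)
  Position 6: 'a' -> MATCH (count: 2)
  Position 12: 'a' -> MATCH (count: 3)
Total occurrences of 'a': 3

3


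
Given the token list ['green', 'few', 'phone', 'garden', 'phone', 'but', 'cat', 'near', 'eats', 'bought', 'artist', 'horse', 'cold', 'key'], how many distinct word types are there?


Listing all tokens and tracking unique types:
  Token 1: 'green' -> NEW (unique so far: 1)
  Token 2: 'few' -> NEW (unique so far: 2)
  Token 3: 'phone' -> NEW (unique so far: 3)
  Token 4: 'garden' -> NEW (unique so far: 4)
  Token 5: 'phone' -> duplicate (unique so far: 4)
  Token 6: 'but' -> NEW (unique so far: 5)
  Token 7: 'cat' -> NEW (unique so far: 6)
  Token 8: 'near' -> NEW (unique so far: 7)
  Token 9: 'eats' -> NEW (unique so far: 8)
  Token 10: 'bought' -> NEW (unique so far: 9)
  Token 11: 'artist' -> NEW (unique so far: 10)
  Token 12: 'horse' -> NEW (unique so far: 11)
  Token 13: 'cold' -> NEW (unique so far: 12)
  Token 14: 'key' -> NEW (unique so far: 13)
Unique types: ('artist', 'bought', 'but', 'cat', 'cold', 'eats', 'few', 'garden', 'green', 'horse', 'key', 'near', 'phone')
Vocabulary size: 13

13


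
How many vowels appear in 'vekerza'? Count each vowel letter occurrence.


Scanning each character of 'vekerza':
  Position 1: 'v' -> consonant (running count: 0)
  Position 2: 'e' -> vowel (running count: 1)
  Position 3: 'k' -> consonant (running count: 1)
  Position 4: 'e' -> vowel (running count: 2)
  Position 5: 'r' -> consonant (running count: 2)
  Position 6: 'z' -> consonant (running count: 2)
  Position 7: 'a' -> vowel (running count: 3)
Total vowels: 3

3


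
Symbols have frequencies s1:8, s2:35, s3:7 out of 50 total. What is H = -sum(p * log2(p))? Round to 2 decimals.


Computing entropy H = -sum(p_i * log2(p_i)):
  s1: p = 8/50 = 0.1600, -p*log2(p) = 0.4230
  s2: p = 35/50 = 0.7000, -p*log2(p) = 0.3602
  s3: p = 7/50 = 0.1400, -p*log2(p) = 0.3971
H = sum of terms = 1.1803
Rounded to 2 decimals: 1.18

1.18


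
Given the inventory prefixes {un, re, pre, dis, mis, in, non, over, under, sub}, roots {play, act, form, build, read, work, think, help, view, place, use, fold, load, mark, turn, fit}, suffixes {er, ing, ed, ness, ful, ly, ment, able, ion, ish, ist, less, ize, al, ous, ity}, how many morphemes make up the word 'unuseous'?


Segmenting 'unuseous' against the inventory:
  'un' -> prefix (morpheme 1)
  'use' -> root (morpheme 2)
  'ous' -> suffix (morpheme 3)
Total morphemes: 3

3


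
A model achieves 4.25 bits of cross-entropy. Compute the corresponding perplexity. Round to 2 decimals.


Perplexity formula: PP = 2^H
H = 4.25
PP = 2^4.25
Decompose: 2^4.25 = 2^4 * 2^0.25
2^4 = 16, 2^0.25 ~ 1.1892071
PP ~ 16 * 1.1892071 = 19.0273136
Rounded to 2 decimals: 19.03

19.03


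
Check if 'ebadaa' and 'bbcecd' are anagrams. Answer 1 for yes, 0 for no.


Sort characters of 'ebadaa': 'aaabde'
Sort characters of 'bbcecd': 'bbccde'
Sorted forms differ -> they are NOT anagrams
Result: 0

0


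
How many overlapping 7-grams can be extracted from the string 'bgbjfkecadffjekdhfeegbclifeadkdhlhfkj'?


String 'bgbjfkecadffjekdhfeegbclifeadkdhlhfkj' has length L = 37.
Number of overlapping n-grams = L - n + 1
Substituting: 37 - 7 + 1 = 31

31


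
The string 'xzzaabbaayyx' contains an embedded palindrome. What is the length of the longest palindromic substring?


Scanning 'xzzaabbaayyx' for palindromic substrings.
Substring at positions 3-8: 'aabbaa'.
Check: reverse('aabbaa') = 'aabbaa' -> palindrome confirmed.
Neighbouring characters ('z' / 'y') break symmetry, so it cannot extend further.
No longer palindromic substring exists; longest length = 6

6


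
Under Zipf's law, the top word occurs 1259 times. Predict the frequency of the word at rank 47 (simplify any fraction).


Zipf's law: freq(rank) = f1 / rank
f1 = 1259, rank = 47
freq = 1259 / 47
GCD(1259, 47) = 1
Simplified: 1259/47

1259/47


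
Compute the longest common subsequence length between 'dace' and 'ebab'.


DP table for LCS of 'dace' and 'ebab':
       e  b  a  b
    0  0  0  0  0
  d 0  0  0  0  0
  a 0  0  0  1  1
  c 0  0  0  1  1
  e 0  1  1  1  1
LCS: 'a'
LCS length = 1

1


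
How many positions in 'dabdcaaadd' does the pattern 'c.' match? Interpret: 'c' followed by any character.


Pattern: c. means 'c' followed by any character.
Scanning 'dabdcaaadd' position-by-position:
  Pos 0: window 'da' -> no
  Pos 1: window 'ab' -> no
  Pos 2: window 'bd' -> no
  Pos 3: window 'dc' -> no
  Pos 4: window 'ca' -> MATCH
  Pos 5: window 'aa' -> no
  Pos 6: window 'aa' -> no
  Pos 7: window 'ad' -> no
  Pos 8: window 'dd' -> no
  Pos 9: window 'd' -> no
Total matches: 1

1


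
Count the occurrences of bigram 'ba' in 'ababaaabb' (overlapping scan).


Scanning 'ababaaabb' for bigram 'ba':
  Position 0: 'ab' -> no
  Position 1: 'ba' -> MATCH
  Position 2: 'ab' -> no
  Position 3: 'ba' -> MATCH
  Position 4: 'aa' -> no
  Position 5: 'aa' -> no
  Position 6: 'ab' -> no
  Position 7: 'bb' -> no
Total matches: 2

2


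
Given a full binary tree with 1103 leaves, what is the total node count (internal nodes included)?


Leaf nodes (terminals): 1103
Internal nodes = n - 1 = 1103 - 1 = 1102
Total = leaves + internal = 1103 + 1102 = 2205

2205


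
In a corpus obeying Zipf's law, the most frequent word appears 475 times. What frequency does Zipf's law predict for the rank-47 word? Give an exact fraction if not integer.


Zipf's law: freq(rank) = f1 / rank
f1 = 475, rank = 47
freq = 475 / 47
GCD(475, 47) = 1
Simplified: 475/47

475/47


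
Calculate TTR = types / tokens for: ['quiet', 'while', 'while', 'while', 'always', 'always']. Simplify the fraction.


Tokens: 6
Unique types: ('always', 'quiet', 'while') = 3
TTR = 3/6
Simplify: divide both by 3 -> 1/2
TTR = 1/2

1/2


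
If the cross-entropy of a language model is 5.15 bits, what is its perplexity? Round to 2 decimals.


Perplexity formula: PP = 2^H
H = 5.15
PP = 2^5.15
Decompose: 2^5.15 = 2^5 * 2^0.15
2^5 = 32, 2^0.15 ~ 1.1095695
PP ~ 32 * 1.1095695 = 35.5062240
Rounded to 2 decimals: 35.51

35.51


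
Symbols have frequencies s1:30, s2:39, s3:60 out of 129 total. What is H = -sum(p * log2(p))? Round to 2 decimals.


Computing entropy H = -sum(p_i * log2(p_i)):
  s1: p = 30/129 = 0.2326, -p*log2(p) = 0.4894
  s2: p = 39/129 = 0.3023, -p*log2(p) = 0.5218
  s3: p = 60/129 = 0.4651, -p*log2(p) = 0.5136
H = sum of terms = 1.5248
Rounded to 2 decimals: 1.52

1.52


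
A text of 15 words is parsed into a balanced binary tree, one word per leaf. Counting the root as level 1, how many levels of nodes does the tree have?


In a balanced binary tree with n leaves the deepest leaf is ceil(log2(n)) edges below the root,
so counting node levels inclusive of root and leaves gives ceil(log2(n)) + 1 levels.
log2(15) = 3.9069
ceil(3.9069) = 4
levels = 4 + 1 = 5

5


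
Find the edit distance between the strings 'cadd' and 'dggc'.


Building DP table for s1='cadd' (len 4) and s2='dggc' (len 4):
       d  g  g  c
    0  1  2  3  4
  c 1  1  2  3  3
  a 2  2  2  3  4
  d 3  2  3  3  4
  d 4  3  3  4  4
Edit distance = dp[4][4] = 4

4


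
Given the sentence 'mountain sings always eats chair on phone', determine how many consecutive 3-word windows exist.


Word trigrams from [7] words:
  Trigram 1: (mountain sings always)
  Trigram 2: (sings always eats)
  Trigram 3: (always eats chair)
  Trigram 4: (eats chair on)
  Trigram 5: (chair on phone)
Total word trigrams: 7 - 2 = 5

5


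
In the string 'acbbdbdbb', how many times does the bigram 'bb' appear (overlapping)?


Scanning 'acbbdbdbb' for bigram 'bb':
  Position 0: 'ac' -> no
  Position 1: 'cb' -> no
  Position 2: 'bb' -> MATCH
  Position 3: 'bd' -> no
  Position 4: 'db' -> no
  Position 5: 'bd' -> no
  Position 6: 'db' -> no
  Position 7: 'bb' -> MATCH
Total matches: 2

2


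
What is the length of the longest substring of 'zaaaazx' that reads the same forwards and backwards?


Scanning 'zaaaazx' for palindromic substrings.
Substring at positions 0-5: 'zaaaaz'.
Check: reverse('zaaaaz') = 'zaaaaz' -> palindrome confirmed.
Neighbouring characters ('-' / 'x') break symmetry, so it cannot extend further.
No longer palindromic substring exists; longest length = 6

6


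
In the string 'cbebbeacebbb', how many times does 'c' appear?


Scanning 'cbebbeacebbb' for 'c':
  Position 0: 'c' -> MATCH (count: 1)
  Position 7: 'c' -> MATCH (count: 2)
Total occurrences of 'c': 2

2


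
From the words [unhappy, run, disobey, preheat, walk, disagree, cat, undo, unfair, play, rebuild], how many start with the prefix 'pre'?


Checking each word for prefix 'pre':
  'unhappy' -> no (count: 0)
  'run' -> no (count: 0)
  'disobey' -> no (count: 0)
  'preheat' -> YES, starts with 'pre' (count: 1)
  'walk' -> no (count: 1)
  'disagree' -> no (count: 1)
  'cat' -> no (count: 1)
  'undo' -> no (count: 1)
  'unfair' -> no (count: 1)
  'play' -> no (count: 1)
  'rebuild' -> no (count: 1)
Total with prefix 'pre': 1

1


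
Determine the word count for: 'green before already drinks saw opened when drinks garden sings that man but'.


Counting words by splitting on spaces:
  Word 1: 'green'
  Word 2: 'before'
  Word 3: 'already'
  Word 4: 'drinks'
  Word 5: 'saw'
  Word 6: 'opened'
  Word 7: 'when'
  Word 8: 'drinks'
  Word 9: 'garden'
  Word 10: 'sings'
  Word 11: 'that'
  Word 12: 'man'
  Word 13: 'but'
Total words: 13

13


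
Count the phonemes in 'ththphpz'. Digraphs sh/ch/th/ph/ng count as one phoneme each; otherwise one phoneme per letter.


Parsing 'ththphpz' greedily, digraphs first:
  'th' -> digraph (1 consonant phoneme) (phonemes so far: 1)
  'th' -> digraph (1 consonant phoneme) (phonemes so far: 2)
  'ph' -> digraph (1 consonant phoneme) (phonemes so far: 3)
  'p' -> consonant phoneme (phonemes so far: 4)
  'z' -> consonant phoneme (phonemes so far: 5)
Total phonemes: 5

5


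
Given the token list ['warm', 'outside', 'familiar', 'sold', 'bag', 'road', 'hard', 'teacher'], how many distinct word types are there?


Listing all tokens and tracking unique types:
  Token 1: 'warm' -> NEW (unique so far: 1)
  Token 2: 'outside' -> NEW (unique so far: 2)
  Token 3: 'familiar' -> NEW (unique so far: 3)
  Token 4: 'sold' -> NEW (unique so far: 4)
  Token 5: 'bag' -> NEW (unique so far: 5)
  Token 6: 'road' -> NEW (unique so far: 6)
  Token 7: 'hard' -> NEW (unique so far: 7)
  Token 8: 'teacher' -> NEW (unique so far: 8)
Unique types: ('bag', 'familiar', 'hard', 'outside', 'road', 'sold', 'teacher', 'warm')
Vocabulary size: 8

8


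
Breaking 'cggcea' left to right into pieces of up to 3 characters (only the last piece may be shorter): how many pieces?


'cggcea' has 6 characters.
Chunking with max size 3:
  Chunk 1: 'cgg' (positions 0-2)
  Chunk 2: 'cea' (positions 3-5)
Total chunks: ceil(6 / 3) = 2

2


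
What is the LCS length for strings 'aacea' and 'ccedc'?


DP table for LCS of 'aacea' and 'ccedc':
       c  c  e  d  c
    0  0  0  0  0  0
  a 0  0  0  0  0  0
  a 0  0  0  0  0  0
  c 0  1  1  1  1  1
  e 0  1  1  2  2  2
  a 0  1  1  2  2  2
LCS: 'ce'
LCS length = 2

2


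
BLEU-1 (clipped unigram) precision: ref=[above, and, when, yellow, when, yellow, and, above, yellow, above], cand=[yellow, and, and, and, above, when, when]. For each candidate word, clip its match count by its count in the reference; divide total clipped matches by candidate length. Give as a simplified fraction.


Reference word counts: {'above': 3, 'and': 2, 'when': 2, 'yellow': 3}
Checking each candidate word (with clipping):
  'yellow' -> in reference (ref count 3, used 1/3) -> match (matches: 1)
  'and' -> in reference (ref count 2, used 1/2) -> match (matches: 2)
  'and' -> in reference (ref count 2, used 2/2) -> match (matches: 3)
  'and' -> ref count 2 already used up (2/2) -> clipped, no match (matches: 3)
  'above' -> in reference (ref count 3, used 1/3) -> match (matches: 4)
  'when' -> in reference (ref count 2, used 1/2) -> match (matches: 5)
  'when' -> in reference (ref count 2, used 2/2) -> match (matches: 6)
Clipped matches: 6, Candidate length: 7
Precision = 6/7

6/7


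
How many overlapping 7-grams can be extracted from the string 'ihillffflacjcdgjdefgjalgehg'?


String 'ihillffflacjcdgjdefgjalgehg' has length L = 27.
Number of overlapping n-grams = L - n + 1
Substituting: 27 - 7 + 1 = 21

21


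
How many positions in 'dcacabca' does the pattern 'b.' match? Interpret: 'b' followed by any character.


Pattern: b. means 'b' followed by any character.
Scanning 'dcacabca' position-by-position:
  Pos 0: window 'dc' -> no
  Pos 1: window 'ca' -> no
  Pos 2: window 'ac' -> no
  Pos 3: window 'ca' -> no
  Pos 4: window 'ab' -> no
  Pos 5: window 'bc' -> MATCH
  Pos 6: window 'ca' -> no
  Pos 7: window 'a' -> no
Total matches: 1

1


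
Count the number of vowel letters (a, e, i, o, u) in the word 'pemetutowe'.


Scanning each character of 'pemetutowe':
  Position 1: 'p' -> consonant (running count: 0)
  Position 2: 'e' -> vowel (running count: 1)
  Position 3: 'm' -> consonant (running count: 1)
  Position 4: 'e' -> vowel (running count: 2)
  Position 5: 't' -> consonant (running count: 2)
  Position 6: 'u' -> vowel (running count: 3)
  Position 7: 't' -> consonant (running count: 3)
  Position 8: 'o' -> vowel (running count: 4)
  Position 9: 'w' -> consonant (running count: 4)
  Position 10: 'e' -> vowel (running count: 5)
Total vowels: 5

5


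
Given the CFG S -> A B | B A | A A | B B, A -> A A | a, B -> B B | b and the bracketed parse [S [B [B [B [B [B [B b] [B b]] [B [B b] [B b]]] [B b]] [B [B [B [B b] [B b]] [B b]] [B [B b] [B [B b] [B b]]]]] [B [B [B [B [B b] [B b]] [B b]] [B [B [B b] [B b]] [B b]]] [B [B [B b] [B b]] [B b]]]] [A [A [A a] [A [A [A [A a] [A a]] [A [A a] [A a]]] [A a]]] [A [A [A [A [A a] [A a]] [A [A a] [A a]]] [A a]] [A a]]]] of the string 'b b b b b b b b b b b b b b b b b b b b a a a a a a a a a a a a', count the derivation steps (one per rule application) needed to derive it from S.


Every bracketed nonterminal node [X ...] in the tree is produced by exactly one rule application.
Reading the tree off as a leftmost derivation:
  Step 1: S  =>  B A   (applied S -> B A)
  Step 2: B A  =>  B B A   (applied B -> B B)
  Step 3: B B A  =>  B B B A   (applied B -> B B)
  Step 4: B B B A  =>  B B B B A   (applied B -> B B)
  Step 5: B B B B A  =>  B B B B B A   (applied B -> B B)
  Step 6: B B B B B A  =>  B B B B B B A   (applied B -> B B)
  Step 7: B B B B B B A  =>  b B B B B B A   (applied B -> b)
  Step 8: b B B B B B A  =>  b b B B B B A   (applied B -> b)
  Step 9: b b B B B B A  =>  b b B B B B B A   (applied B -> B B)
  Step 10: b b B B B B B A  =>  b b b B B B B A   (applied B -> b)
  Step 11: b b b B B B B A  =>  b b b b B B B A   (applied B -> b)
  Step 12: b b b b B B B A  =>  b b b b b B B A   (applied B -> b)
  Step 13: b b b b b B B A  =>  b b b b b B B B A   (applied B -> B B)
  Step 14: b b b b b B B B A  =>  b b b b b B B B B A   (applied B -> B B)
  Step 15: b b b b b B B B B A  =>  b b b b b B B B B B A   (applied B -> B B)
  Step 16: b b b b b B B B B B A  =>  b b b b b b B B B B A   (applied B -> b)
  Step 17: b b b b b b B B B B A  =>  b b b b b b b B B B A   (applied B -> b)
  Step 18: b b b b b b b B B B A  =>  b b b b b b b b B B A   (applied B -> b)
  Step 19: b b b b b b b b B B A  =>  b b b b b b b b B B B A   (applied B -> B B)
  Step 20: b b b b b b b b B B B A  =>  b b b b b b b b b B B A   (applied B -> b)
  Step 21: b b b b b b b b b B B A  =>  b b b b b b b b b B B B A   (applied B -> B B)
  Step 22: b b b b b b b b b B B B A  =>  b b b b b b b b b b B B A   (applied B -> b)
  Step 23: b b b b b b b b b b B B A  =>  b b b b b b b b b b b B A   (applied B -> b)
  Step 24: b b b b b b b b b b b B A  =>  b b b b b b b b b b b B B A   (applied B -> B B)
  Step 25: b b b b b b b b b b b B B A  =>  b b b b b b b b b b b B B B A   (applied B -> B B)
  Step 26: b b b b b b b b b b b B B B A  =>  b b b b b b b b b b b B B B B A   (applied B -> B B)
  Step 27: b b b b b b b b b b b B B B B A  =>  b b b b b b b b b b b B B B B B A   (applied B -> B B)
  Step 28: b b b b b b b b b b b B B B B B A  =>  b b b b b b b b b b b b B B B B A   (applied B -> b)
  Step 29: b b b b b b b b b b b b B B B B A  =>  b b b b b b b b b b b b b B B B A   (applied B -> b)
  Step 30: b b b b b b b b b b b b b B B B A  =>  b b b b b b b b b b b b b b B B A   (applied B -> b)
  Step 31: b b b b b b b b b b b b b b B B A  =>  b b b b b b b b b b b b b b B B B A   (applied B -> B B)
  Step 32: b b b b b b b b b b b b b b B B B A  =>  b b b b b b b b b b b b b b B B B B A   (applied B -> B B)
  Step 33: b b b b b b b b b b b b b b B B B B A  =>  b b b b b b b b b b b b b b b B B B A   (applied B -> b)
  Step 34: b b b b b b b b b b b b b b b B B B A  =>  b b b b b b b b b b b b b b b b B B A   (applied B -> b)
  Step 35: b b b b b b b b b b b b b b b b B B A  =>  b b b b b b b b b b b b b b b b b B A   (applied B -> b)
  Step 36: b b b b b b b b b b b b b b b b b B A  =>  b b b b b b b b b b b b b b b b b B B A   (applied B -> B B)
  Step 37: b b b b b b b b b b b b b b b b b B B A  =>  b b b b b b b b b b b b b b b b b B B B A   (applied B -> B B)
  Step 38: b b b b b b b b b b b b b b b b b B B B A  =>  b b b b b b b b b b b b b b b b b b B B A   (applied B -> b)
  Step 39: b b b b b b b b b b b b b b b b b b B B A  =>  b b b b b b b b b b b b b b b b b b b B A   (applied B -> b)
  Step 40: b b b b b b b b b b b b b b b b b b b B A  =>  b b b b b b b b b b b b b b b b b b b b A   (applied B -> b)
  Step 41: b b b b b b b b b b b b b b b b b b b b A  =>  b b b b b b b b b b b b b b b b b b b b A A   (applied A -> A A)
  Step 42: b b b b b b b b b b b b b b b b b b b b A A  =>  b b b b b b b b b b b b b b b b b b b b A A A   (applied A -> A A)
  Step 43: b b b b b b b b b b b b b b b b b b b b A A A  =>  b b b b b b b b b b b b b b b b b b b b a A A   (applied A -> a)
  Step 44: b b b b b b b b b b b b b b b b b b b b a A A  =>  b b b b b b b b b b b b b b b b b b b b a A A A   (applied A -> A A)
  Step 45: b b b b b b b b b b b b b b b b b b b b a A A A  =>  b b b b b b b b b b b b b b b b b b b b a A A A A   (applied A -> A A)
  Step 46: b b b b b b b b b b b b b b b b b b b b a A A A A  =>  b b b b b b b b b b b b b b b b b b b b a A A A A A   (applied A -> A A)
  Step 47: b b b b b b b b b b b b b b b b b b b b a A A A A A  =>  b b b b b b b b b b b b b b b b b b b b a a A A A A   (applied A -> a)
  Step 48: b b b b b b b b b b b b b b b b b b b b a a A A A A  =>  b b b b b b b b b b b b b b b b b b b b a a a A A A   (applied A -> a)
  Step 49: b b b b b b b b b b b b b b b b b b b b a a a A A A  =>  b b b b b b b b b b b b b b b b b b b b a a a A A A A   (applied A -> A A)
  Step 50: b b b b b b b b b b b b b b b b b b b b a a a A A A A  =>  b b b b b b b b b b b b b b b b b b b b a a a a A A A   (applied A -> a)
  Step 51: b b b b b b b b b b b b b b b b b b b b a a a a A A A  =>  b b b b b b b b b b b b b b b b b b b b a a a a a A A   (applied A -> a)
  Step 52: b b b b b b b b b b b b b b b b b b b b a a a a a A A  =>  b b b b b b b b b b b b b b b b b b b b a a a a a a A   (applied A -> a)
  Step 53: b b b b b b b b b b b b b b b b b b b b a a a a a a A  =>  b b b b b b b b b b b b b b b b b b b b a a a a a a A A   (applied A -> A A)
  Step 54: b b b b b b b b b b b b b b b b b b b b a a a a a a A A  =>  b b b b b b b b b b b b b b b b b b b b a a a a a a A A A   (applied A -> A A)
  Step 55: b b b b b b b b b b b b b b b b b b b b a a a a a a A A A  =>  b b b b b b b b b b b b b b b b b b b b a a a a a a A A A A   (applied A -> A A)
  Step 56: b b b b b b b b b b b b b b b b b b b b a a a a a a A A A A  =>  b b b b b b b b b b b b b b b b b b b b a a a a a a A A A A A   (applied A -> A A)
  Step 57: b b b b b b b b b b b b b b b b b b b b a a a a a a A A A A A  =>  b b b b b b b b b b b b b b b b b b b b a a a a a a a A A A A   (applied A -> a)
  Step 58: b b b b b b b b b b b b b b b b b b b b a a a a a a a A A A A  =>  b b b b b b b b b b b b b b b b b b b b a a a a a a a a A A A   (applied A -> a)
  Step 59: b b b b b b b b b b b b b b b b b b b b a a a a a a a a A A A  =>  b b b b b b b b b b b b b b b b b b b b a a a a a a a a A A A A   (applied A -> A A)
  Step 60: b b b b b b b b b b b b b b b b b b b b a a a a a a a a A A A A  =>  b b b b b b b b b b b b b b b b b b b b a a a a a a a a a A A A   (applied A -> a)
  Step 61: b b b b b b b b b b b b b b b b b b b b a a a a a a a a a A A A  =>  b b b b b b b b b b b b b b b b b b b b a a a a a a a a a a A A   (applied A -> a)
  Step 62: b b b b b b b b b b b b b b b b b b b b a a a a a a a a a a A A  =>  b b b b b b b b b b b b b b b b b b b b a a a a a a a a a a a A   (applied A -> a)
  Step 63: b b b b b b b b b b b b b b b b b b b b a a a a a a a a a a a A  =>  b b b b b b b b b b b b b b b b b b b b a a a a a a a a a a a a   (applied A -> a)
Final yield: b b b b b b b b b b b b b b b b b b b b a a a a a a a a a a a a
Total rewrite steps: 63

63


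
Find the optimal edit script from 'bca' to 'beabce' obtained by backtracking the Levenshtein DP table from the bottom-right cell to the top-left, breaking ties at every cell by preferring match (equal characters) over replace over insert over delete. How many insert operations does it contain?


Edit distance = 4. Backtracking from cell (3, 6) with preference match > replace > insert > delete,
then listing the resulting alignment 'bca' -> 'beabce' left to right:
  Step 1: insert 'b' [insertion #1]
  Step 2: insert 'e' [insertion #2]
  Step 3: insert 'a' [insertion #3]
  Step 4: keep 'b'
  Step 5: keep 'c'
  Step 6: replace a->e
Total insertions: 3

3


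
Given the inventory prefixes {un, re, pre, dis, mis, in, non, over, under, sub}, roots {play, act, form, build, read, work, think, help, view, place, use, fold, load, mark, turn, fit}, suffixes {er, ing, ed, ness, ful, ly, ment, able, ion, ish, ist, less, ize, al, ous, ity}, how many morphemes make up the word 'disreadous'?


Segmenting 'disreadous' against the inventory:
  'dis' -> prefix (morpheme 1)
  'read' -> root (morpheme 2)
  'ous' -> suffix (morpheme 3)
Total morphemes: 3

3


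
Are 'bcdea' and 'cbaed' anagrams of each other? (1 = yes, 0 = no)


Sort characters of 'bcdea': 'abcde'
Sort characters of 'cbaed': 'abcde'
Sorted forms match -> they ARE anagrams
Result: 1

1


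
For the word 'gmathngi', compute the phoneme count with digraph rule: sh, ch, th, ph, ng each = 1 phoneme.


Parsing 'gmathngi' greedily, digraphs first:
  'g' -> consonant phoneme (phonemes so far: 1)
  'm' -> consonant phoneme (phonemes so far: 2)
  'a' -> vowel phoneme (phonemes so far: 3)
  'th' -> digraph (1 consonant phoneme) (phonemes so far: 4)
  'ng' -> digraph (1 consonant phoneme) (phonemes so far: 5)
  'i' -> vowel phoneme (phonemes so far: 6)
Total phonemes: 6

6
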